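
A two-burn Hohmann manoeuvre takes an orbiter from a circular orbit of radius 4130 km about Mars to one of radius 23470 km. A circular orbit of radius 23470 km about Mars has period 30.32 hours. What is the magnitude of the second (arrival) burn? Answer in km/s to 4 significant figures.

Δv₂ = 0.6119 km/s

From Kepler's third law T² = 4π²r³/μ at r = 23470 km, T = 30.32 hours = 30.32 × 3600 s = 1.09152×10^5 s: μ = 4π²r³/T² = 42838.6 km³/s².
Transfer-ellipse semi-major axis a_t = (r₁ + r₂)/2 = (4130 + 23470)/2 = 13800 km.
On the circular orbit at r = 23470 km, v_c = √(μ/r) = 1.351 km/s.
Transfer-orbit speed at the same r (vis-viva, a = a_t): v_t = √[μ(2/r − 1/a_t)] = 0.7391 km/s.
Δv₂ = |v_t − v_c| = |0.7391 − 1.351| = 0.6119 km/s.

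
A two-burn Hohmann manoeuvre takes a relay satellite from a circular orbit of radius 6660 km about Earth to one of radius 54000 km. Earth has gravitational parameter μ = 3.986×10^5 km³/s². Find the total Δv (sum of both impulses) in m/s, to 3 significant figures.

Δv = 4030 m/s

Transfer-ellipse semi-major axis a_t = (r₁ + r₂)/2 = (6660 + 54000)/2 = 30330 km.
At r₁ the circular-orbit speed is v₁ = √(μ/r₁) = 7.73627 km/s.
On the transfer ellipse at r₁, vis-viva equation gives v_p = √[μ(2/r₁ − 1/a_t)] = 10.3227 km/s.
First burn Δv₁ = |v_p − v₁| = 2.586 km/s.
At r₂, v₂ = √(μ/r₂) = 2.717 km/s.
Transfer-orbit speed at r₂: v_a = √[μ(2/r₂ − 1/a_t)] = 1.273 km/s.
Second burn Δv₂ = |v₂ − v_a| = 1.444 km/s.
Δv = Δv₁ + Δv₂ = 2.586 + 1.444 = 4.030 km/s.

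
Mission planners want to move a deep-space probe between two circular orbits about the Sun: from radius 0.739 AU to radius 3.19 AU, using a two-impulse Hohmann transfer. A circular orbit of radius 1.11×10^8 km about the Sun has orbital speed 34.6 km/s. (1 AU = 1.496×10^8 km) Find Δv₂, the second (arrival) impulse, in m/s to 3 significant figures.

From the circular-orbit relation v² = μ/r at r = 1.11×10^8 km: μ = v²r = (34.6)² × 1.11×10^8 = 1.32885×10^11 km³/s².
In km: r₁ = 0.739 × 1.496×10^8 = 1.105544×10^8 km; r₂ = 3.19 × 1.496×10^8 = 4.77224×10^8 km.
The Hohmann ellipse has a_t = (r₁ + r₂)/2 = 2.938892×10^8 km.
Circular speed at r = 4.77224×10^8 km: v_c = √(μ/r) = 16.687 km/s.
Transfer-orbit speed at the same r (vis-viva, a = a_t): v_t = √[μ(2/r − 1/a_t)] = 10.235 km/s.
Δv₂ = |v_t − v_c| = |10.235 − 16.687| = 6.452 km/s.

Δv₂ = 6450 m/s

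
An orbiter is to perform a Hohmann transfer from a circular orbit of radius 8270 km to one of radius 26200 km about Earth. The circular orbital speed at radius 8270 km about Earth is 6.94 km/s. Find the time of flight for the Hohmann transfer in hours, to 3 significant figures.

t = 3.13 hours

From the circular-orbit relation v² = μ/r at r = 8270 km: μ = v²r = (6.94)² × 8270 = 3.98313×10^5 km³/s².
Transfer-ellipse semi-major axis a_t = (r₁ + r₂)/2 = (8270 + 26200)/2 = 17235 km.
By Kepler's third law the transfer-orbit period is T = 2π√(a_t³/μ), so t = T/2 = 11260 s.
Converting: 11260 s ÷ 3600 s/hour = 3.13 hours.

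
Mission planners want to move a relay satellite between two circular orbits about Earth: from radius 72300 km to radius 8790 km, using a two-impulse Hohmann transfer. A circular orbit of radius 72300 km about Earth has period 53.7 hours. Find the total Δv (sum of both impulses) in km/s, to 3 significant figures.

From Kepler's third law T² = 4π²r³/μ at r = 72300 km, T = 53.7 hours = 53.7 × 3600 s = 1.9332×10^5 s: μ = 4π²r³/T² = 3.99228×10^5 km³/s².
Transfer-ellipse semi-major axis a_t = (r₁ + r₂)/2 = (72300 + 8790)/2 = 40545 km.
At r₁ the circular-orbit speed is v₁ = √(μ/r₁) = 2.350 km/s.
On the transfer ellipse at r₁, vis-viva equation gives v_a = √[μ(2/r₁ − 1/a_t)] = 1.094 km/s.
First burn Δv₁ = |v_a − v₁| = 1.256 km/s.
At r₂, v₂ = √(μ/r₂) = 6.739 km/s.
Transfer-orbit speed at r₂: v_p = √[μ(2/r₂ − 1/a_t)] = 8.999 km/s.
Second burn Δv₂ = |v₂ − v_p| = 2.260 km/s.
Δv = Δv₁ + Δv₂ = 1.256 + 2.260 = 3.516 km/s.

Δv = 3.52 km/s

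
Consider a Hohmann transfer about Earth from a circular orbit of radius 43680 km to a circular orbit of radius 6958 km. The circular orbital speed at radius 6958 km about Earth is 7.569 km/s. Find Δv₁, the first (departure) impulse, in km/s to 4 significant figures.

Δv₁ = 1.437 km/s

From the circular-orbit relation v² = μ/r at r = 6958 km: μ = v²r = (7.569)² × 6958 = 3.98622×10^5 km³/s².
Transfer-ellipse semi-major axis a_t = (r₁ + r₂)/2 = (43680 + 6958)/2 = 25319 km.
Circular speed at r = 43680 km: v_c = √(μ/r) = 3.021 km/s.
Vis-viva on the transfer ellipse at r = 43680 km gives v_t = √[μ(2/r − 1/a_t)] = 1.584 km/s.
Δv₁ = |v_t − v_c| = |1.584 − 3.021| = 1.437 km/s.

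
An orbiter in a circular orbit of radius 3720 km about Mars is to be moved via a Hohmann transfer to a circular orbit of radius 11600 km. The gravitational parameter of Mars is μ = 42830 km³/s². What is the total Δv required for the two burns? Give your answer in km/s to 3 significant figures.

Δv = 1.36 km/s

Transfer-ellipse semi-major axis a_t = (r₁ + r₂)/2 = (3720 + 11600)/2 = 7660 km.
At r₁ the circular-orbit speed is v₁ = √(μ/r₁) = 3.39315 km/s.
Transfer-orbit speed at r₁ (vis-viva equation): v_p = √[μ(2/r₁ − 1/a_t)] = 4.17558 km/s.
First burn Δv₁ = |v_p − v₁| = 0.7824 km/s.
Circular speed at r₂: v₂ = √(μ/r₂) = 1.921521 km/s.
Transfer-orbit speed at r₂: v_a = √[μ(2/r₂ − 1/a_t)] = 1.339066 km/s.
Second burn Δv₂ = |v₂ − v_a| = 0.5825 km/s.
Total Δv = Δv₁ + Δv₂ = 1.365 km/s.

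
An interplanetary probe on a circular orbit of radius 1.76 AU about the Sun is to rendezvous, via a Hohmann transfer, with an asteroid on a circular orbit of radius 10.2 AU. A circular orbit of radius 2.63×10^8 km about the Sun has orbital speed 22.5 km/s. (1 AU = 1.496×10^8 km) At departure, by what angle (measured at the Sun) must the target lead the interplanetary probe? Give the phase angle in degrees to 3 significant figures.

From the circular-orbit relation v² = μ/r at r = 2.63×10^8 km: μ = v²r = (22.5)² × 2.63×10^8 = 1.33144×10^11 km³/s².
In km: r₁ = 1.76 × 1.496×10^8 = 2.63296×10^8 km; r₂ = 10.2 × 1.496×10^8 = 1.52592×10^9 km.
Transfer-ellipse semi-major axis a_t = (r₁ + r₂)/2 = (2.63296×10^8 + 1.52592×10^9)/2 = 8.94608×10^8 km.
The half-period of the transfer ellipse is t = π√(a_t³/μ) = 2.3038×10^8 s.
The target's mean motion on its circular orbit is ω₂ = √(μ/r₂³) = 6.1216×10^-9 rad/s.
Angle swept by the target during transfer: ω₂·t = 1.4103 rad = 80.80°.
The interplanetary probe traverses 180° on the transfer ellipse, so the target must lead by 180° − 80.80° = 99.2°.

φ = 99.2°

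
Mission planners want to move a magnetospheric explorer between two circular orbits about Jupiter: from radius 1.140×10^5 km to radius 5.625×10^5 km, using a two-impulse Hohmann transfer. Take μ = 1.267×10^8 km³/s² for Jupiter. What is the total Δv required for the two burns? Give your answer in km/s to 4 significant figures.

Δv = 15.95 km/s

Semi-major axis of the transfer orbit: a_t = (1.140×10^5 + 5.625×10^5)/2 = 3.3825×10^5 km.
Circular speed at r₁: v₁ = √(μ/r₁) = √(1.267×10^8/1.140×10^5) = 33.338 km/s.
On the transfer ellipse at r₁, vis-viva gives v_p = √[μ(2/r₁ − 1/a_t)] = 42.991 km/s.
First burn Δv₁ = |v_p − v₁| = 9.653 km/s.
At r₂, v₂ = √(μ/r₂) = 15.008 km/s.
Transfer-orbit speed at r₂: v_a = √[μ(2/r₂ − 1/a_t)] = 8.7129 km/s.
Second burn Δv₂ = |v₂ − v_a| = 6.295 km/s.
Δv = Δv₁ + Δv₂ = 9.653 + 6.295 = 15.95 km/s.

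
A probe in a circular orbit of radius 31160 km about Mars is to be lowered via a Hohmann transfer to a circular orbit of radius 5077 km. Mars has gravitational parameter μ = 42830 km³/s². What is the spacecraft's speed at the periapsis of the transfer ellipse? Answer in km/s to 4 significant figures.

v = 3.809 km/s

Semi-major axis of the transfer orbit: a_t = (31160 + 5077)/2 = 18118.5 km.
The periapsis of the transfer ellipse is at r = 5077 km.
Vis-viva: v = √[μ(2/r − 1/a_t)] = √[42830 × (2/5077 − 1/18118.5)] = 3.809 km/s.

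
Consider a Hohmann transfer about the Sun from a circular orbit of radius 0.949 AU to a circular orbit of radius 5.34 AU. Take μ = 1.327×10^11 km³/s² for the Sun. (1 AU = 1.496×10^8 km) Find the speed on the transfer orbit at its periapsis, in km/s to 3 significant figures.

v = 39.8 km/s

In km: r₁ = 0.949 × 1.496×10^8 = 1.419704×10^8 km; r₂ = 5.34 × 1.496×10^8 = 7.98864×10^8 km.
The Hohmann ellipse has a_t = (r₁ + r₂)/2 = 4.704172×10^8 km.
The periapsis of the transfer ellipse is at r = 1.419704×10^8 km.
Applying v² = μ(2/r − 1/a_t): v = 39.84 km/s.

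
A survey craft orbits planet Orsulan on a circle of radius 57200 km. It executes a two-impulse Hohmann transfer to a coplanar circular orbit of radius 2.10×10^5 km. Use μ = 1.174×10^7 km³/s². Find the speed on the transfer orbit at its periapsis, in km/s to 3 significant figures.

v = 18.0 km/s

Transfer-ellipse semi-major axis a_t = (r₁ + r₂)/2 = (57200 + 2.100×10^5)/2 = 1.336×10^5 km.
At periapsis, r = 57200 km.
Vis-viva: v = √[μ(2/r − 1/a_t)] = √[1.174×10^7 × (2/57200 − 1/1.336×10^5)] = 17.96 km/s.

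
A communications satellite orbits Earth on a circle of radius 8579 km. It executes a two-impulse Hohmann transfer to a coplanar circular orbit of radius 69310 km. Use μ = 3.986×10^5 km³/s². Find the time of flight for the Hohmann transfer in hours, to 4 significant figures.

The Hohmann ellipse has a_t = (r₁ + r₂)/2 = 38944.5 km.
Half the transfer-orbit period gives t = π√(a_t³/μ) = 38240 s.
Converting: 38240 s ÷ 3600 s/hour = 10.62 hours.

t = 10.62 hours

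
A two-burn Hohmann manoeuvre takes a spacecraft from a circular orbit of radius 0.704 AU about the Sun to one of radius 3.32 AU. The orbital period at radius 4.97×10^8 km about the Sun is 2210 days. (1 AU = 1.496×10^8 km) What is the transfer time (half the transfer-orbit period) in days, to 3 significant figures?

From Kepler's third law T² = 4π²r³/μ at r = 4.97×10^8 km, T = 2210 days = 2210 × 86400 s = 1.90944×10^8 s: μ = 4π²r³/T² = 1.32928×10^11 km³/s².
In km: r₁ = 0.704 × 1.496×10^8 = 1.053184×10^8 km; r₂ = 3.32 × 1.496×10^8 = 4.96672×10^8 km.
The Hohmann ellipse has a_t = (r₁ + r₂)/2 = 3.009952×10^8 km.
By Kepler's third law the transfer-orbit period is T = 2π√(a_t³/μ), so t = T/2 = 4.500×10^7 s.
Converting: 4.500×10^7 s ÷ 86400 s/day = 521 days.

t = 521 days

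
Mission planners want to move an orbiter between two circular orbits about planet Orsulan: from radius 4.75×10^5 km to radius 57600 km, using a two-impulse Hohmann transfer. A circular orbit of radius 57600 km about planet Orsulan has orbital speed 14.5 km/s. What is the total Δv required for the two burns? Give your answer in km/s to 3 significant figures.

From the circular-orbit relation v² = μ/r at r = 57600 km: μ = v²r = (14.5)² × 57600 = 1.21104×10^7 km³/s².
Transfer-ellipse semi-major axis a_t = (r₁ + r₂)/2 = (4.750×10^5 + 57600)/2 = 2.663×10^5 km.
Circular speed at r₁: v₁ = √(μ/r₁) = √(1.21104×10^7/4.750×10^5) = 5.049 km/s.
Transfer-orbit speed at r₁ (v² = μ(2/r − 1/a)): v_a = √[μ(2/r₁ − 1/a_t)] = 2.348 km/s.
First burn Δv₁ = |v_a − v₁| = 2.701 km/s.
At r₂, v₂ = √(μ/r₂) = 14.500 km/s.
Transfer-orbit speed at r₂: v_p = √[μ(2/r₂ − 1/a_t)] = 19.366 km/s.
Second burn Δv₂ = |v₂ − v_p| = 4.866 km/s.
Total Δv = Δv₁ + Δv₂ = 7.567 km/s.

Δv = 7.57 km/s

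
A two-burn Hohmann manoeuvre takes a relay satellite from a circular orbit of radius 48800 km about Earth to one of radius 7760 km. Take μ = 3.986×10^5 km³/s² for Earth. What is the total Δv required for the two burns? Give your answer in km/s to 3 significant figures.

Δv = 3.61 km/s

Semi-major axis of the transfer orbit: a_t = (48800 + 7760)/2 = 28280 km.
Circular speed at r₁: v₁ = √(μ/r₁) = √(3.986×10^5/48800) = 2.858 km/s.
On the transfer ellipse at r₁, vis-viva equation gives v_a = √[μ(2/r₁ − 1/a_t)] = 1.497 km/s.
First burn Δv₁ = |v_a − v₁| = 1.361 km/s.
At r₂, v₂ = √(μ/r₂) = 7.167 km/s.
Transfer-orbit speed at r₂: v_p = √[μ(2/r₂ − 1/a_t)] = 9.415 km/s.
Second burn Δv₂ = |v₂ − v_p| = 2.248 km/s.
Δv = Δv₁ + Δv₂ = 1.361 + 2.248 = 3.609 km/s.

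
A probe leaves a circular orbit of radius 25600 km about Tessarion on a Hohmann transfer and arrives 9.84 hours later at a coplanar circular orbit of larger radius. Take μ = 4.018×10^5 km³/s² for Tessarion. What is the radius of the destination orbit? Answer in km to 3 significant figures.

Transfer time t = 9.84 hours = 35424 s, and t = π√(a_t³/μ).
So a_t = (μ t²/π²)^(1/3) = (4.018×10^5 × (35424)² / π²)^(1/3) = 37105 km.
Since a_t = (r₁ + r₂)/2, r₂ = 2a_t − r₁ = 2×37105 − 25600 = 48610 km.

r₂ = 48600 km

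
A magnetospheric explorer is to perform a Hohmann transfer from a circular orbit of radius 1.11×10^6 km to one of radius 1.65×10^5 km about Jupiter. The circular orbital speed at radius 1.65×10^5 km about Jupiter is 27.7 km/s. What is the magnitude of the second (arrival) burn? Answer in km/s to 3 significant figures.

From the circular-orbit relation v² = μ/r at r = 1.65×10^5 km: μ = v²r = (27.7)² × 1.65×10^5 = 1.26603×10^8 km³/s².
Transfer-ellipse semi-major axis a_t = (r₁ + r₂)/2 = (1.110×10^6 + 1.650×10^5)/2 = 6.375×10^5 km.
On the circular orbit at r = 1.650×10^5 km, v_c = √(μ/r) = 27.700 km/s.
Vis-viva on the transfer ellipse at r = 1.650×10^5 km gives v_t = √[μ(2/r − 1/a_t)] = 36.551 km/s.
Δv₂ = |v_t − v_c| = |36.551 − 27.700| = 8.851 km/s.

Δv₂ = 8.85 km/s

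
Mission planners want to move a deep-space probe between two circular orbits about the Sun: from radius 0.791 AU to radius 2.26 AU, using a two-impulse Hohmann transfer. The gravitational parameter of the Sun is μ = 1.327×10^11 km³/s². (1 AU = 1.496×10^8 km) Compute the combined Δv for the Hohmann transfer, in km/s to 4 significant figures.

In km: r₁ = 0.791 × 1.496×10^8 = 1.183336×10^8 km; r₂ = 2.26 × 1.496×10^8 = 3.38096×10^8 km.
Transfer-ellipse semi-major axis a_t = (r₁ + r₂)/2 = (1.183336×10^8 + 3.38096×10^8)/2 = 2.282148×10^8 km.
At r₁ the circular-orbit speed is v₁ = √(μ/r₁) = 33.4874 km/s.
On the transfer ellipse at r₁, v² = μ(2/r − 1/a) gives v_p = √[μ(2/r₁ − 1/a_t)] = 40.7596 km/s.
First burn Δv₁ = |v_p − v₁| = 7.272 km/s.
Circular speed at r₂: v₂ = √(μ/r₂) = 19.8114 km/s.
Transfer-orbit speed at r₂: v_a = √[μ(2/r₂ − 1/a_t)] = 14.2658 km/s.
Second burn Δv₂ = |v₂ − v_a| = 5.546 km/s.
Total Δv = Δv₁ + Δv₂ = 12.82 km/s.

Δv = 12.82 km/s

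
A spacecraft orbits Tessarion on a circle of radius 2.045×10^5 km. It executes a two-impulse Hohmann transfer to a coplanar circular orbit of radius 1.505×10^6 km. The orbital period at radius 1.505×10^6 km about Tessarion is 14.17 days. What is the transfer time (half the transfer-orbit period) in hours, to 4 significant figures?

From Kepler's third law T² = 4π²r³/μ at r = 1.505×10^6 km, T = 14.17 days = 14.17 × 86400 s = 1.224288×10^6 s: μ = 4π²r³/T² = 8.97846×10^7 km³/s².
Semi-major axis of the transfer orbit: a_t = (2.045×10^5 + 1.505×10^6)/2 = 8.5475×10^5 km.
By Kepler's third law the transfer-orbit period is T = 2π√(a_t³/μ), so t = T/2 = 2.620×10^5 s.
Converting: 2.620×10^5 s ÷ 3600 s/hour = 72.78 hours.

t = 72.78 hours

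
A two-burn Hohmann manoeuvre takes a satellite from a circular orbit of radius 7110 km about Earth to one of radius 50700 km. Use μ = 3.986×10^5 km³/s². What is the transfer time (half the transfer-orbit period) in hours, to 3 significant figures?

t = 6.79 hours

Transfer-ellipse semi-major axis a_t = (r₁ + r₂)/2 = (7110 + 50700)/2 = 28905 km.
Transfer time t = π√(a_t³/μ) = π√((28905)³ / 3.986×10^5) = 24450 s.
Converting: 24450 s ÷ 3600 s/hour = 6.79 hours.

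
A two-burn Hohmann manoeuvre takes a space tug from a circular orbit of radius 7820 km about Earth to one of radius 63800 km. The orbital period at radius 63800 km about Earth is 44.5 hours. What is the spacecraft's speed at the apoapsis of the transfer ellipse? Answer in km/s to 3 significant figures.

From Kepler's third law T² = 4π²r³/μ at r = 63800 km, T = 44.5 hours = 44.5 × 3600 s = 1.602×10^5 s: μ = 4π²r³/T² = 3.99482×10^5 km³/s².
Semi-major axis of the transfer orbit: a_t = (7820 + 63800)/2 = 35810 km.
The apoapsis of the transfer ellipse is at r = 63800 km.
Vis-viva: v = √[μ(2/r − 1/a_t)] = √[3.99482×10^5 × (2/63800 − 1/35810)] = 1.169 km/s.

v = 1.17 km/s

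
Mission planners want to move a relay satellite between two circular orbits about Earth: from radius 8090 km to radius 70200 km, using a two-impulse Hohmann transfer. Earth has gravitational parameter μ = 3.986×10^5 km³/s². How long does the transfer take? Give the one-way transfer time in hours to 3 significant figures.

Transfer-ellipse semi-major axis a_t = (r₁ + r₂)/2 = (8090 + 70200)/2 = 39145 km.
Transfer time t = π√(a_t³/μ) = π√((39145)³ / 3.986×10^5) = 38540 s.
Converting: 38540 s ÷ 3600 s/hour = 10.7 hours.

t = 10.7 hours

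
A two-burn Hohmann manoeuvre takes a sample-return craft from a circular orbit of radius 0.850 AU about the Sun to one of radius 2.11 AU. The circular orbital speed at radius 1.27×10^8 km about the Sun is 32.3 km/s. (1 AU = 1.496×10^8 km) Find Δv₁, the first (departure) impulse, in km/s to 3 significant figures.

Δv₁ = 6.26 km/s

From the circular-orbit relation v² = μ/r at r = 1.27×10^8 km: μ = v²r = (32.3)² × 1.27×10^8 = 1.32498×10^11 km³/s².
In km: r₁ = 0.850 × 1.496×10^8 = 1.2716×10^8 km; r₂ = 2.11 × 1.496×10^8 = 3.15656×10^8 km.
The Hohmann ellipse has a_t = (r₁ + r₂)/2 = 2.21408×10^8 km.
On the circular orbit at r = 1.2716×10^8 km, v_c = √(μ/r) = 32.2797 km/s.
Transfer-orbit speed at the same r (vis-viva, a = a_t): v_t = √[μ(2/r − 1/a_t)] = 38.5425 km/s.
Δv₁ = |v_t − v_c| = |38.5425 − 32.2797| = 6.263 km/s.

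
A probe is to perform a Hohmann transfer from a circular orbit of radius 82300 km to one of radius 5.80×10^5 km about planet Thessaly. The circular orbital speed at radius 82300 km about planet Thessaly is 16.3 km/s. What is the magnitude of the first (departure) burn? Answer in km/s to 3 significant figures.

Δv₁ = 5.27 km/s

From the circular-orbit relation v² = μ/r at r = 82300 km: μ = v²r = (16.3)² × 82300 = 2.18663×10^7 km³/s².
Semi-major axis of the transfer orbit: a_t = (82300 + 5.800×10^5)/2 = 3.3115×10^5 km.
On the circular orbit at r = 82300 km, v_c = √(μ/r) = 16.300 km/s.
Transfer-orbit speed at the same r (vis-viva, a = a_t): v_t = √[μ(2/r − 1/a_t)] = 21.572 km/s.
Δv₁ = |v_t − v_c| = |21.572 − 16.300| = 5.272 km/s.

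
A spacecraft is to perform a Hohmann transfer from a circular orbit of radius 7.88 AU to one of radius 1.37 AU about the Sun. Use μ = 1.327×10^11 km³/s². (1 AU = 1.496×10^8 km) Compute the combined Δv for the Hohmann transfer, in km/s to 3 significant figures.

In km: r₁ = 7.88 × 1.496×10^8 = 1.178848×10^9 km; r₂ = 1.37 × 1.496×10^8 = 2.04952×10^8 km.
The Hohmann ellipse has a_t = (r₁ + r₂)/2 = 6.919×10^8 km.
Circular speed at r₁: v₁ = √(μ/r₁) = √(1.327×10^11/1.178848×10^9) = 10.6098 km/s.
Transfer-orbit speed at r₁ (vis-viva): v_a = √[μ(2/r₁ − 1/a_t)] = 5.77445 km/s.
First burn Δv₁ = |v_a − v₁| = 4.835 km/s.
Circular speed at r₂: v₂ = √(μ/r₂) = 25.4454 km/s.
Transfer-orbit speed at r₂: v_p = √[μ(2/r₂ − 1/a_t)] = 33.2137 km/s.
Second burn Δv₂ = |v₂ − v_p| = 7.768 km/s.
Δv = Δv₁ + Δv₂ = 4.835 + 7.768 = 12.60 km/s.

Δv = 12.6 km/s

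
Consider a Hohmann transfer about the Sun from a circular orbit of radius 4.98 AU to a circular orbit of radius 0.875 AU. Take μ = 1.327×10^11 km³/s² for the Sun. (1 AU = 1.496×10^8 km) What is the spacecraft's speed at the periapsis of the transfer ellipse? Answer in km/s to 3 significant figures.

In km: r₁ = 4.98 × 1.496×10^8 = 7.45008×10^8 km; r₂ = 0.875 × 1.496×10^8 = 1.309×10^8 km.
The Hohmann ellipse has a_t = (r₁ + r₂)/2 = 4.37954×10^8 km.
At periapsis, r = 1.309×10^8 km.
Applying v² = μ(2/r − 1/a_t): v = 41.53 km/s.

v = 41.5 km/s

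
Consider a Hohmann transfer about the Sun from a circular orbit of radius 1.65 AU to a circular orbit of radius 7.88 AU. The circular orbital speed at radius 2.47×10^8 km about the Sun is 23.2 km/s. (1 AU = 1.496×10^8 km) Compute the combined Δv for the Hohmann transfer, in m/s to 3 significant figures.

Δv = 11000 m/s

From the circular-orbit relation v² = μ/r at r = 2.47×10^8 km: μ = v²r = (23.2)² × 2.47×10^8 = 1.32945×10^11 km³/s².
In km: r₁ = 1.65 × 1.496×10^8 = 2.4684×10^8 km; r₂ = 7.88 × 1.496×10^8 = 1.178848×10^9 km.
Transfer-ellipse semi-major axis a_t = (r₁ + r₂)/2 = (2.4684×10^8 + 1.178848×10^9)/2 = 7.12844×10^8 km.
Circular speed at r₁: v₁ = √(μ/r₁) = √(1.32945×10^11/2.4684×10^8) = 23.2075 km/s.
On the transfer ellipse at r₁, vis-viva equation gives v_p = √[μ(2/r₁ − 1/a_t)] = 29.8442 km/s.
First burn Δv₁ = |v_p − v₁| = 6.637 km/s.
Circular speed at r₂: v₂ = √(μ/r₂) = 10.6196 km/s.
Transfer-orbit speed at r₂: v_a = √[μ(2/r₂ − 1/a_t)] = 6.24911 km/s.
Second burn Δv₂ = |v₂ − v_a| = 4.370 km/s.
Total Δv = Δv₁ + Δv₂ = 11.01 km/s.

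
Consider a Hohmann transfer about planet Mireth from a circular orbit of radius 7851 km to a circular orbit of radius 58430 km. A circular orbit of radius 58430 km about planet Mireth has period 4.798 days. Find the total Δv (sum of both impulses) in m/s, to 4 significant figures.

From Kepler's third law T² = 4π²r³/μ at r = 58430 km, T = 4.798 days = 4.798 × 86400 s = 4.145472×10^5 s: μ = 4π²r³/T² = 45826.8 km³/s².
Semi-major axis of the transfer orbit: a_t = (7851 + 58430)/2 = 33140.5 km.
At r₁ the circular-orbit speed is v₁ = √(μ/r₁) = 2.416 km/s.
Transfer-orbit speed at r₁ (vis-viva equation): v_p = √[μ(2/r₁ − 1/a_t)] = 3.208 km/s.
First burn Δv₁ = |v_p − v₁| = 0.7920 km/s.
At r₂, v₂ = √(μ/r₂) = 0.8856 km/s.
Transfer-orbit speed at r₂: v_a = √[μ(2/r₂ − 1/a_t)] = 0.4310 km/s.
Second burn Δv₂ = |v₂ − v_a| = 0.4546 km/s.
Total Δv = Δv₁ + Δv₂ = 1.247 km/s.

Δv = 1247 m/s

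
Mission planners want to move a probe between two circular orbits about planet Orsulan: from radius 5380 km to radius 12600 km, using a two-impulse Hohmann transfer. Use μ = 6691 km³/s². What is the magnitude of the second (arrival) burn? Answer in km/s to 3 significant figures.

The Hohmann ellipse has a_t = (r₁ + r₂)/2 = 8990 km.
Circular speed at r = 12600 km: v_c = √(μ/r) = 0.7287 km/s.
Transfer-orbit speed at the same r (vis-viva, a = a_t): v_t = √[μ(2/r − 1/a_t)] = 0.5637 km/s.
Δv₂ = |v_t − v_c| = |0.5637 − 0.7287| = 0.1650 km/s.

Δv₂ = 0.165 km/s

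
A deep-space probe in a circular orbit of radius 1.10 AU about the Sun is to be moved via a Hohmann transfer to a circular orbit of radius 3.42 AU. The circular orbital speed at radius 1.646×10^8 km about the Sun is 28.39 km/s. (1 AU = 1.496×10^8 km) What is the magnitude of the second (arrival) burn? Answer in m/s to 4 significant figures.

Δv₂ = 4869 m/s

From the circular-orbit relation v² = μ/r at r = 1.646×10^8 km: μ = v²r = (28.39)² × 1.646×10^8 = 1.32666×10^11 km³/s².
In km: r₁ = 1.10 × 1.496×10^8 = 1.6456×10^8 km; r₂ = 3.42 × 1.496×10^8 = 5.11632×10^8 km.
The Hohmann ellipse has a_t = (r₁ + r₂)/2 = 3.38096×10^8 km.
On the circular orbit at r = 5.11632×10^8 km, v_c = √(μ/r) = 16.103 km/s.
Transfer-orbit speed at the same r (vis-viva, a = a_t): v_t = √[μ(2/r − 1/a_t)] = 11.234 km/s.
Δv₂ = |v_t − v_c| = |11.234 − 16.103| = 4.869 km/s.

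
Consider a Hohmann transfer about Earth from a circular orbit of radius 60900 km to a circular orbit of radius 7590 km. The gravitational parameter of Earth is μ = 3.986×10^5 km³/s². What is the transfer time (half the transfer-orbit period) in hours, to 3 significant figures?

Semi-major axis of the transfer orbit: a_t = (60900 + 7590)/2 = 34245 km.
Transfer time t = π√(a_t³/μ) = π√((34245)³ / 3.986×10^5) = 31530 s.
Converting: 31530 s ÷ 3600 s/hour = 8.76 hours.

t = 8.76 hours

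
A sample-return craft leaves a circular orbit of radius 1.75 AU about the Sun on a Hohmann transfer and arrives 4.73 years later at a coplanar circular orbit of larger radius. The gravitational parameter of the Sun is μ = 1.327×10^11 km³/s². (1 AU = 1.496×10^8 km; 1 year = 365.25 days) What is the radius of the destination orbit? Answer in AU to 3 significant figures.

r₂ = 7.20 AU

In km: r₁ = 1.75 × 1.496×10^8 = 2.618×10^8 km.
Transfer time t = 4.73 years × 365.25 × 86400 s = 1.49267448×10^8 s, and t = π√(a_t³/μ).
So a_t = (μ t²/π²)^(1/3) = (1.327×10^11 × (1.49267448×10^8)² / π²)^(1/3) = 6.6911×10^8 km.
Since a_t = (r₁ + r₂)/2, r₂ = 2a_t − r₁ = 2×6.6911×10^8 − 2.618×10^8 = 1.07642×10^9 km.
In AU: r₂ = 1.07642×10^9 / 1.496×10^8 = 7.20 AU.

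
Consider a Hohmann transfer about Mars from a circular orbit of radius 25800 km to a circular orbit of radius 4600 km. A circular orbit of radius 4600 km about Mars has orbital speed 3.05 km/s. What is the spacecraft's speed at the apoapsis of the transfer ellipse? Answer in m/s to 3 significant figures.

From the circular-orbit relation v² = μ/r at r = 4600 km: μ = v²r = (3.05)² × 4600 = 42791.5 km³/s².
Transfer-ellipse semi-major axis a_t = (r₁ + r₂)/2 = (25800 + 4600)/2 = 15200 km.
At apoapsis, r = 25800 km.
Vis-viva: v = √[μ(2/r − 1/a_t)] = √[42791.5 × (2/25800 − 1/15200)] = 0.7085 km/s.

v = 708 m/s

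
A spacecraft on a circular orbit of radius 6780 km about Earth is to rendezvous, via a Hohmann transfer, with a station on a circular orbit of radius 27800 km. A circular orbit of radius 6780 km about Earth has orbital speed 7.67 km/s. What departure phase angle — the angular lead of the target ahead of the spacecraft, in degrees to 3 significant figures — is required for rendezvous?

φ = 91.7°

From the circular-orbit relation v² = μ/r at r = 6780 km: μ = v²r = (7.67)² × 6780 = 3.98860×10^5 km³/s².
Transfer-ellipse semi-major axis a_t = (r₁ + r₂)/2 = (6780 + 27800)/2 = 17290 km.
Transfer time t = π√(a_t³/μ) = 11309 s.
The target's mean motion on its circular orbit is ω₂ = √(μ/r₂³) = 1.3625×10^-4 rad/s.
Angle swept by the target during transfer: ω₂·t = 1.541 rad = 88.29°.
Arrival is 180° from departure on the ellipse, so φ = 180° − 88.29° = 91.7°.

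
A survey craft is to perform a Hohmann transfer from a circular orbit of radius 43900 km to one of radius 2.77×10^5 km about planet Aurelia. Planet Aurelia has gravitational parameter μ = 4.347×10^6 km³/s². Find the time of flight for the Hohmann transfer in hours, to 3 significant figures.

Transfer-ellipse semi-major axis a_t = (r₁ + r₂)/2 = (43900 + 2.770×10^5)/2 = 1.6045×10^5 km.
Half the transfer-orbit period gives t = π√(a_t³/μ) = 96840 s.
Converting: 96840 s ÷ 3600 s/hour = 26.9 hours.

t = 26.9 hours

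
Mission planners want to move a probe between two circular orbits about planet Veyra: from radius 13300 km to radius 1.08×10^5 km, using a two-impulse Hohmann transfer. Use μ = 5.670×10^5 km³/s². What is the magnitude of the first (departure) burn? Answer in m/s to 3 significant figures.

Semi-major axis of the transfer orbit: a_t = (13300 + 1.080×10^5)/2 = 60650 km.
Circular speed at r = 13300 km: v_c = √(μ/r) = 6.529 km/s.
Transfer-orbit speed at the same r (vis-viva, a = a_t): v_t = √[μ(2/r − 1/a_t)] = 8.713 km/s.
Δv₁ = |v_t − v_c| = |8.713 − 6.529| = 2.184 km/s.

Δv₁ = 2180 m/s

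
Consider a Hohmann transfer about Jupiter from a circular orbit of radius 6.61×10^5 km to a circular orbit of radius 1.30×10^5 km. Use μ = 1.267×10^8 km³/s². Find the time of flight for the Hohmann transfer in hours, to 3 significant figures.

The Hohmann ellipse has a_t = (r₁ + r₂)/2 = 3.955×10^5 km.
Half the transfer-orbit period gives t = π√(a_t³/μ) = 69420 s.
Converting: 69420 s ÷ 3600 s/hour = 19.3 hours.

t = 19.3 hours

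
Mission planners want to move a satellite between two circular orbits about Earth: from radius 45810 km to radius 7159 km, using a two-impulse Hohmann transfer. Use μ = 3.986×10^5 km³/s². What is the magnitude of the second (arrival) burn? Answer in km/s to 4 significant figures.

Δv₂ = 2.352 km/s

Semi-major axis of the transfer orbit: a_t = (45810 + 7159)/2 = 26484.5 km.
Circular speed at r = 7159 km: v_c = √(μ/r) = 7.462 km/s.
Transfer-orbit speed at the same r (vis-viva, a = a_t): v_t = √[μ(2/r − 1/a_t)] = 9.814 km/s.
Δv₂ = |v_t − v_c| = |9.814 − 7.462| = 2.352 km/s.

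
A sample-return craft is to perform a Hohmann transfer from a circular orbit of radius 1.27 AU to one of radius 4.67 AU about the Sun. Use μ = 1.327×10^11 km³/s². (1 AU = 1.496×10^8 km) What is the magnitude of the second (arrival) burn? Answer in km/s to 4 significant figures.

Δv₂ = 4.770 km/s

In km: r₁ = 1.27 × 1.496×10^8 = 1.89992×10^8 km; r₂ = 4.67 × 1.496×10^8 = 6.98632×10^8 km.
Transfer-ellipse semi-major axis a_t = (r₁ + r₂)/2 = (1.89992×10^8 + 6.98632×10^8)/2 = 4.44312×10^8 km.
Circular speed at r = 6.98632×10^8 km: v_c = √(μ/r) = 13.782 km/s.
Vis-viva on the transfer ellipse at r = 6.98632×10^8 km gives v_t = √[μ(2/r − 1/a_t)] = 9.0123 km/s.
Δv₂ = |v_t − v_c| = |9.0123 − 13.782| = 4.770 km/s.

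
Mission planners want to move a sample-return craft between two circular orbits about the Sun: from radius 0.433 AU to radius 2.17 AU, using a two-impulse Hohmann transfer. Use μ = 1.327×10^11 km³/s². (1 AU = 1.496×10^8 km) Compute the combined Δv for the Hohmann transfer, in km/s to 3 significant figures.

In km: r₁ = 0.433 × 1.496×10^8 = 6.47768×10^7 km; r₂ = 2.17 × 1.496×10^8 = 3.24632×10^8 km.
The Hohmann ellipse has a_t = (r₁ + r₂)/2 = 1.947044×10^8 km.
Circular speed at r₁: v₁ = √(μ/r₁) = √(1.327×10^11/6.47768×10^7) = 45.26 km/s.
On the transfer ellipse at r₁, v² = μ(2/r − 1/a) gives v_p = √[μ(2/r₁ − 1/a_t)] = 58.44 km/s.
First burn Δv₁ = |v_p − v₁| = 13.18 km/s.
At r₂, v₂ = √(μ/r₂) = 20.218 km/s.
Transfer-orbit speed at r₂: v_a = √[μ(2/r₂ − 1/a_t)] = 11.662 km/s.
Second burn Δv₂ = |v₂ − v_a| = 8.556 km/s.
Δv = Δv₁ + Δv₂ = 13.18 + 8.556 = 21.74 km/s.

Δv = 21.7 km/s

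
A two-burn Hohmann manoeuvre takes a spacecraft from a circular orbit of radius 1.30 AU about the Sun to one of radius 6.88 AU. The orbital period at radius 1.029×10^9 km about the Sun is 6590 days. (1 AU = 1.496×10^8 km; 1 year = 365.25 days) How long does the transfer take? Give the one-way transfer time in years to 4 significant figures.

From Kepler's third law T² = 4π²r³/μ at r = 1.029×10^9 km, T = 6590 days = 6590 × 86400 s = 5.69376×10^8 s: μ = 4π²r³/T² = 1.32681×10^11 km³/s².
In km: r₁ = 1.30 × 1.496×10^8 = 1.9448×10^8 km; r₂ = 6.88 × 1.496×10^8 = 1.029248×10^9 km.
Semi-major axis of the transfer orbit: a_t = (1.9448×10^8 + 1.029248×10^9)/2 = 6.11864×10^8 km.
By Kepler's third law the transfer-orbit period is T = 2π√(a_t³/μ), so t = T/2 = 1.30535×10^8 s.
Converting: 1.30535×10^8 s ÷ 3.15576×10^7 s/year (365.25 × 86400) = 4.136 years.

t = 4.136 years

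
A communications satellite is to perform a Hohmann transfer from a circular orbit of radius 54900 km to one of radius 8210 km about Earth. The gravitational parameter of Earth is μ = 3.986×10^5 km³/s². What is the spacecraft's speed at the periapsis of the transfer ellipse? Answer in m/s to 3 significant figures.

v = 9190 m/s

Semi-major axis of the transfer orbit: a_t = (54900 + 8210)/2 = 31555 km.
At periapsis, r = 8210 km.
From the vis-viva equation, v = √[μ(2/r − 1/a_t)] = 9.191 km/s.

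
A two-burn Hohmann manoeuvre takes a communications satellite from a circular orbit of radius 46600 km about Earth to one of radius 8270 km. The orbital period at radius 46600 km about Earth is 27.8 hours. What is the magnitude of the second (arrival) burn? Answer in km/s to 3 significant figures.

Δv₂ = 2.11 km/s

From Kepler's third law T² = 4π²r³/μ at r = 46600 km, T = 27.8 hours = 27.8 × 3600 s = 1.0008×10^5 s: μ = 4π²r³/T² = 3.98862×10^5 km³/s².
The Hohmann ellipse has a_t = (r₁ + r₂)/2 = 27435 km.
On the circular orbit at r = 8270 km, v_c = √(μ/r) = 6.945 km/s.
Vis-viva on the transfer ellipse at r = 8270 km gives v_t = √[μ(2/r − 1/a_t)] = 9.051 km/s.
Δv₂ = |v_t − v_c| = |9.051 − 6.945| = 2.106 km/s.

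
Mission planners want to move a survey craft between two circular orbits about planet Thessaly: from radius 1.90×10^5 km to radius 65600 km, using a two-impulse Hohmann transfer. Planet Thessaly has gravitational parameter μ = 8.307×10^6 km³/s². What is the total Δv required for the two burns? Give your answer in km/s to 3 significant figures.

The Hohmann ellipse has a_t = (r₁ + r₂)/2 = 1.278×10^5 km.
Circular speed at r₁: v₁ = √(μ/r₁) = √(8.307×10^6/1.900×10^5) = 6.612 km/s.
Transfer-orbit speed at r₁ (vis-viva equation): v_a = √[μ(2/r₁ − 1/a_t)] = 4.737 km/s.
First burn Δv₁ = |v_a − v₁| = 1.875 km/s.
At r₂, v₂ = √(μ/r₂) = 11.253 km/s.
Transfer-orbit speed at r₂: v_p = √[μ(2/r₂ − 1/a_t)] = 13.721 km/s.
Second burn Δv₂ = |v₂ − v_p| = 2.468 km/s.
Total Δv = Δv₁ + Δv₂ = 4.343 km/s.

Δv = 4.34 km/s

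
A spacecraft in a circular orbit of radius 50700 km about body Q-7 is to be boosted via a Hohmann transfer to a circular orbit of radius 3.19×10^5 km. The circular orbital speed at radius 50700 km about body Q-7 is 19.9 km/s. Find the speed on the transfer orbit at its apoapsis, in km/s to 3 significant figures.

From the circular-orbit relation v² = μ/r at r = 50700 km: μ = v²r = (19.9)² × 50700 = 2.00777×10^7 km³/s².
Transfer-ellipse semi-major axis a_t = (r₁ + r₂)/2 = (50700 + 3.190×10^5)/2 = 1.8485×10^5 km.
The apoapsis of the transfer ellipse is at r = 3.190×10^5 km.
Applying v² = μ(2/r − 1/a_t): v = 4.155 km/s.

v = 4.15 km/s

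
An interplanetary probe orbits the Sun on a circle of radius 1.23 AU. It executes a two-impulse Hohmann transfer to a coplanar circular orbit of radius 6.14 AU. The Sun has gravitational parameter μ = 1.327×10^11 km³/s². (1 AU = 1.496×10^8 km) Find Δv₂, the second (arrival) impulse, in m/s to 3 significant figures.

In km: r₁ = 1.23 × 1.496×10^8 = 1.84008×10^8 km; r₂ = 6.14 × 1.496×10^8 = 9.18544×10^8 km.
The Hohmann ellipse has a_t = (r₁ + r₂)/2 = 5.51276×10^8 km.
Circular speed at r = 9.18544×10^8 km: v_c = √(μ/r) = 12.019 km/s.
Transfer-orbit speed at the same r (vis-viva, a = a_t): v_t = √[μ(2/r − 1/a_t)] = 6.9442 km/s.
Δv₂ = |v_t − v_c| = |6.9442 − 12.019| = 5.075 km/s.

Δv₂ = 5080 m/s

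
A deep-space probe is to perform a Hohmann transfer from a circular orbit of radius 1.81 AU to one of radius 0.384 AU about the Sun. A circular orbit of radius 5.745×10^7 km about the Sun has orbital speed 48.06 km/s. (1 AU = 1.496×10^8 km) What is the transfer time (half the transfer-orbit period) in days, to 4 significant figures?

t = 209.9 days

From the circular-orbit relation v² = μ/r at r = 5.745×10^7 km: μ = v²r = (48.06)² × 5.745×10^7 = 1.32696×10^11 km³/s².
In km: r₁ = 1.81 × 1.496×10^8 = 2.70776×10^8 km; r₂ = 0.384 × 1.496×10^8 = 5.74464×10^7 km.
The Hohmann ellipse has a_t = (r₁ + r₂)/2 = 1.641112×10^8 km.
By Kepler's third law the transfer-orbit period is T = 2π√(a_t³/μ), so t = T/2 = 1.81313×10^7 s.
Converting: 1.81313×10^7 s ÷ 86400 s/day = 209.9 days.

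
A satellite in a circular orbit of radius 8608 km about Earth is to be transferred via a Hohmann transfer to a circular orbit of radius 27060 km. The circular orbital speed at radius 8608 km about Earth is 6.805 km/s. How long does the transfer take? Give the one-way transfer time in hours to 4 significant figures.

From the circular-orbit relation v² = μ/r at r = 8608 km: μ = v²r = (6.805)² × 8608 = 3.98619×10^5 km³/s².
Semi-major axis of the transfer orbit: a_t = (8608 + 27060)/2 = 17834 km.
Transfer time t = π√(a_t³/μ) = π√((17834)³ / 3.98619×10^5) = 11850 s.
Converting: 11850 s ÷ 3600 s/hour = 3.292 hours.

t = 3.292 hours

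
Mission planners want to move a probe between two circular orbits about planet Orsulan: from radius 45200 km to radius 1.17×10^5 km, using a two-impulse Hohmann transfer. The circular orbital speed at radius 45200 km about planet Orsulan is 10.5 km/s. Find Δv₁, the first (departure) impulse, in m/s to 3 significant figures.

Δv₁ = 2110 m/s

From the circular-orbit relation v² = μ/r at r = 45200 km: μ = v²r = (10.5)² × 45200 = 4.98330×10^6 km³/s².
Semi-major axis of the transfer orbit: a_t = (45200 + 1.170×10^5)/2 = 81100 km.
Circular speed at r = 45200 km: v_c = √(μ/r) = 10.500 km/s.
Transfer-orbit speed at the same r (vis-viva, a = a_t): v_t = √[μ(2/r − 1/a_t)] = 12.612 km/s.
Δv₁ = |v_t − v_c| = |12.612 − 10.500| = 2.112 km/s.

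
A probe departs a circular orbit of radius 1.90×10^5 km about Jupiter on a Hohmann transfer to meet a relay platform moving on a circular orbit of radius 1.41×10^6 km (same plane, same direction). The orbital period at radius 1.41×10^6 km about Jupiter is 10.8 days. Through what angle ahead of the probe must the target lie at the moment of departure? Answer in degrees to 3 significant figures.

From Kepler's third law T² = 4π²r³/μ at r = 1.41×10^6 km, T = 10.8 days = 10.8 × 86400 s = 9.3312×10^5 s: μ = 4π²r³/T² = 1.27099×10^8 km³/s².
Transfer-ellipse semi-major axis a_t = (r₁ + r₂)/2 = (1.900×10^5 + 1.410×10^6)/2 = 8.000×10^5 km.
The half-period of the transfer ellipse is t = π√(a_t³/μ) = 1.9939×10^5 s.
Target angular speed ω₂ = √(μ/r₂³) = 6.7335×10^-6 rad/s.
Angle swept by the target during transfer: ω₂·t = 1.3426 rad = 76.93°.
Arrival is 180° from departure on the ellipse, so φ = 180° − 76.93° = 103°.

φ = 103°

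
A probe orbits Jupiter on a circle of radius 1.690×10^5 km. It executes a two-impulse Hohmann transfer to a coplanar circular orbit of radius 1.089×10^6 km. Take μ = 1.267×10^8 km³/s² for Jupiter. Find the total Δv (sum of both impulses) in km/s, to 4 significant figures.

Transfer-ellipse semi-major axis a_t = (r₁ + r₂)/2 = (1.690×10^5 + 1.089×10^6)/2 = 6.290×10^5 km.
Circular speed at r₁: v₁ = √(μ/r₁) = √(1.267×10^8/1.690×10^5) = 27.3807 km/s.
On the transfer ellipse at r₁, vis-viva gives v_p = √[μ(2/r₁ − 1/a_t)] = 36.0275 km/s.
First burn Δv₁ = |v_p − v₁| = 8.647 km/s.
At r₂, v₂ = √(μ/r₂) = 10.786 km/s.
Transfer-orbit speed at r₂: v_a = √[μ(2/r₂ − 1/a_t)] = 5.5910 km/s.
Second burn Δv₂ = |v₂ − v_a| = 5.195 km/s.
Δv = Δv₁ + Δv₂ = 8.647 + 5.195 = 13.84 km/s.

Δv = 13.84 km/s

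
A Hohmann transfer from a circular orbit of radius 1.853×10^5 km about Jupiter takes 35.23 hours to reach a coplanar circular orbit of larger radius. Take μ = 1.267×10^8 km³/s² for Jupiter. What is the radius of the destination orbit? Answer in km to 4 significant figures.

r₂ = 9.968×10^5 km

Transfer time t = 35.23 hours = 1.26828×10^5 s, and t = π√(a_t³/μ).
So a_t = (μ t²/π²)^(1/3) = (1.267×10^8 × (1.26828×10^5)² / π²)^(1/3) = 5.9107×10^5 km.
Since a_t = (r₁ + r₂)/2, r₂ = 2a_t − r₁ = 2×5.9107×10^5 − 1.853×10^5 = 9.9684×10^5 km.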